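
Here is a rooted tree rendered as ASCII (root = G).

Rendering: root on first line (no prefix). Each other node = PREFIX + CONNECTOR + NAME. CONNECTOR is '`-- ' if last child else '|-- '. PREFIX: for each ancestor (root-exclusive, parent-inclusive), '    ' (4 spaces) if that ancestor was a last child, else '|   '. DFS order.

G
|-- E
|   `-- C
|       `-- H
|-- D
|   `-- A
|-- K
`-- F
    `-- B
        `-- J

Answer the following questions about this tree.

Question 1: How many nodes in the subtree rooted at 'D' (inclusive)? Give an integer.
Subtree rooted at D contains: A, D
Count = 2

Answer: 2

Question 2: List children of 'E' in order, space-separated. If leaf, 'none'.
Node E's children (from adjacency): C

Answer: C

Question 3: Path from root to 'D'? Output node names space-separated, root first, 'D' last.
Walk down from root: G -> D

Answer: G D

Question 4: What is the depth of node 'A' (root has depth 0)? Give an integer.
Answer: 2

Derivation:
Path from root to A: G -> D -> A
Depth = number of edges = 2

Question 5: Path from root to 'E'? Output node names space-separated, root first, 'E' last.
Answer: G E

Derivation:
Walk down from root: G -> E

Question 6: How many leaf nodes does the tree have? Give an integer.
Answer: 4

Derivation:
Leaves (nodes with no children): A, H, J, K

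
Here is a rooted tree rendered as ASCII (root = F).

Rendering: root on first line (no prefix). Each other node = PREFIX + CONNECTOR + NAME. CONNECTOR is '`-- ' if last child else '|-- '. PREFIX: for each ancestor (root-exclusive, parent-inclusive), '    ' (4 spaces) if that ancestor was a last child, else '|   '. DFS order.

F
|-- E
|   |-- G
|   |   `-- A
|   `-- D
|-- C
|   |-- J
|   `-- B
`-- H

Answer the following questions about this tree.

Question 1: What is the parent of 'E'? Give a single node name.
Scan adjacency: E appears as child of F

Answer: F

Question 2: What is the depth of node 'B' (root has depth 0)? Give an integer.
Path from root to B: F -> C -> B
Depth = number of edges = 2

Answer: 2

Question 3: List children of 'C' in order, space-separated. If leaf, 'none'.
Answer: J B

Derivation:
Node C's children (from adjacency): J, B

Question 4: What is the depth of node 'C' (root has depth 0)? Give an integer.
Path from root to C: F -> C
Depth = number of edges = 1

Answer: 1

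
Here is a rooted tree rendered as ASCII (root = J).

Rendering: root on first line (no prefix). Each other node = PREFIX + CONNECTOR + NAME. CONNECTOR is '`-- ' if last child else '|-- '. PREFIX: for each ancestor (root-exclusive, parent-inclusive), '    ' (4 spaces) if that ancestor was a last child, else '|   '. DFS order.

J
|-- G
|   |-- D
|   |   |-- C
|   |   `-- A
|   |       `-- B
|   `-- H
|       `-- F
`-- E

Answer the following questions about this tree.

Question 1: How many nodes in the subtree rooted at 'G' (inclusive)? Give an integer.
Answer: 7

Derivation:
Subtree rooted at G contains: A, B, C, D, F, G, H
Count = 7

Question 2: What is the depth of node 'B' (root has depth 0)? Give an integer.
Path from root to B: J -> G -> D -> A -> B
Depth = number of edges = 4

Answer: 4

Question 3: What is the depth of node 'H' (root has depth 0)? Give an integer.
Path from root to H: J -> G -> H
Depth = number of edges = 2

Answer: 2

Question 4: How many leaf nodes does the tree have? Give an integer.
Answer: 4

Derivation:
Leaves (nodes with no children): B, C, E, F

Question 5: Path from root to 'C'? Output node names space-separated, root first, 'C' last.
Walk down from root: J -> G -> D -> C

Answer: J G D C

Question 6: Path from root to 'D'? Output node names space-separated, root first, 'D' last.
Answer: J G D

Derivation:
Walk down from root: J -> G -> D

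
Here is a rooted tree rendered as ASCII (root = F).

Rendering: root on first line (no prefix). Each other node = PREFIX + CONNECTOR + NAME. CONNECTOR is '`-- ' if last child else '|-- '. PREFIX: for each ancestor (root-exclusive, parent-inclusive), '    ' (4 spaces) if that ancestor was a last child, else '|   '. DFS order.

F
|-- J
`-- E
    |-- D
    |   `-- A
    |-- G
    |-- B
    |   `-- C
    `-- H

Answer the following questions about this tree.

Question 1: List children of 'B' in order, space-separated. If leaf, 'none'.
Node B's children (from adjacency): C

Answer: C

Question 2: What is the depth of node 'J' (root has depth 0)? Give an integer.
Answer: 1

Derivation:
Path from root to J: F -> J
Depth = number of edges = 1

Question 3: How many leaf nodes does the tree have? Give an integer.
Answer: 5

Derivation:
Leaves (nodes with no children): A, C, G, H, J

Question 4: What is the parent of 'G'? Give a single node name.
Scan adjacency: G appears as child of E

Answer: E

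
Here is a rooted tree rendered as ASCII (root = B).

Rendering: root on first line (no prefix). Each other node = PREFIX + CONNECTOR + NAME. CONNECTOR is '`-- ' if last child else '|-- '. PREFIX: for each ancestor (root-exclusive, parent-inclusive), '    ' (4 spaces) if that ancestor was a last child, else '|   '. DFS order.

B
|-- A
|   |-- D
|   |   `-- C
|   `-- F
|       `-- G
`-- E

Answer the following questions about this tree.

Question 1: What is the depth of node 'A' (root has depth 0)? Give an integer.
Answer: 1

Derivation:
Path from root to A: B -> A
Depth = number of edges = 1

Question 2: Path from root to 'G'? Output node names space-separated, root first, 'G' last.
Walk down from root: B -> A -> F -> G

Answer: B A F G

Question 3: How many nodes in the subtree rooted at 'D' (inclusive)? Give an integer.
Answer: 2

Derivation:
Subtree rooted at D contains: C, D
Count = 2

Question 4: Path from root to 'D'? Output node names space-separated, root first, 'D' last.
Walk down from root: B -> A -> D

Answer: B A D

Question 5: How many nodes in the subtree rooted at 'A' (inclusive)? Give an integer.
Subtree rooted at A contains: A, C, D, F, G
Count = 5

Answer: 5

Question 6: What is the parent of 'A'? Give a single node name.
Answer: B

Derivation:
Scan adjacency: A appears as child of B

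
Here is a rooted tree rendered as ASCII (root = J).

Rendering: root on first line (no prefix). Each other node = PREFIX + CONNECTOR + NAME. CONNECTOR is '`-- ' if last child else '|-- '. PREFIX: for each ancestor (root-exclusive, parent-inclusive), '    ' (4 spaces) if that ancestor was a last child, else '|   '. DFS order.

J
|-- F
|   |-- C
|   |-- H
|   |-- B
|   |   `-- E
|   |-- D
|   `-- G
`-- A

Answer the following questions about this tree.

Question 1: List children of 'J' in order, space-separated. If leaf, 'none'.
Answer: F A

Derivation:
Node J's children (from adjacency): F, A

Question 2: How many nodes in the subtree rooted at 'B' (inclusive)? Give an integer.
Answer: 2

Derivation:
Subtree rooted at B contains: B, E
Count = 2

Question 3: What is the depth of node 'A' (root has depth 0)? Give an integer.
Answer: 1

Derivation:
Path from root to A: J -> A
Depth = number of edges = 1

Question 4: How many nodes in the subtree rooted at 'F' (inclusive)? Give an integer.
Subtree rooted at F contains: B, C, D, E, F, G, H
Count = 7

Answer: 7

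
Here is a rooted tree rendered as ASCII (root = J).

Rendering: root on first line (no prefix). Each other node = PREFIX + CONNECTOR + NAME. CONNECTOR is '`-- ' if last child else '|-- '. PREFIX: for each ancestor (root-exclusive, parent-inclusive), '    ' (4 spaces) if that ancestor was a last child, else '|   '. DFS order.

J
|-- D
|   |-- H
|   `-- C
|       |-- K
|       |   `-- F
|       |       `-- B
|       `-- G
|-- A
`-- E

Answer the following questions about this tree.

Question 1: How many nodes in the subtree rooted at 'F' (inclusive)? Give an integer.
Subtree rooted at F contains: B, F
Count = 2

Answer: 2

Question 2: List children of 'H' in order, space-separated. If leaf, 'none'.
Answer: none

Derivation:
Node H's children (from adjacency): (leaf)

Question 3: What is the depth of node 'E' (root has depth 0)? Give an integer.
Answer: 1

Derivation:
Path from root to E: J -> E
Depth = number of edges = 1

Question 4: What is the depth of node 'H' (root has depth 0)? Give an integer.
Path from root to H: J -> D -> H
Depth = number of edges = 2

Answer: 2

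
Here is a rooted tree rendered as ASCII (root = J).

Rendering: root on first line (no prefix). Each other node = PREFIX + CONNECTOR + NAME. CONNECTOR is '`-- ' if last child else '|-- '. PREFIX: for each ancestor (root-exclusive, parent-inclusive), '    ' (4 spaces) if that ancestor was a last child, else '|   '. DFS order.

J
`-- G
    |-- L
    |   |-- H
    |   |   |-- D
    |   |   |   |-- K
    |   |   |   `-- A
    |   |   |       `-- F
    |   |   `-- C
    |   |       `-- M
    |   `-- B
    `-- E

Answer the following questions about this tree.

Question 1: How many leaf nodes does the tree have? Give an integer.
Leaves (nodes with no children): B, E, F, K, M

Answer: 5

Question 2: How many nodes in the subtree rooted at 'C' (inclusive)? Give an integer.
Subtree rooted at C contains: C, M
Count = 2

Answer: 2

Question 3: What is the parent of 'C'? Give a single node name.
Scan adjacency: C appears as child of H

Answer: H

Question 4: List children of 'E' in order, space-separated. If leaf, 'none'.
Node E's children (from adjacency): (leaf)

Answer: none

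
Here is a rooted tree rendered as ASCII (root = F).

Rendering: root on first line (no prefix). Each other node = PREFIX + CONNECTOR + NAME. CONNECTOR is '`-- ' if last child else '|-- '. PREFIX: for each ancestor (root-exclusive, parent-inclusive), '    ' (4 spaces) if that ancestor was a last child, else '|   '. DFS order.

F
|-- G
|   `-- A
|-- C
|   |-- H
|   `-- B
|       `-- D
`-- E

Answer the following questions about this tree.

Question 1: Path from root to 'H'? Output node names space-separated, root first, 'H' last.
Walk down from root: F -> C -> H

Answer: F C H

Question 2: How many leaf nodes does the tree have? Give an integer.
Answer: 4

Derivation:
Leaves (nodes with no children): A, D, E, H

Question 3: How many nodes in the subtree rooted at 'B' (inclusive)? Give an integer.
Answer: 2

Derivation:
Subtree rooted at B contains: B, D
Count = 2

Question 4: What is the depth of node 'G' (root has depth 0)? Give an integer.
Path from root to G: F -> G
Depth = number of edges = 1

Answer: 1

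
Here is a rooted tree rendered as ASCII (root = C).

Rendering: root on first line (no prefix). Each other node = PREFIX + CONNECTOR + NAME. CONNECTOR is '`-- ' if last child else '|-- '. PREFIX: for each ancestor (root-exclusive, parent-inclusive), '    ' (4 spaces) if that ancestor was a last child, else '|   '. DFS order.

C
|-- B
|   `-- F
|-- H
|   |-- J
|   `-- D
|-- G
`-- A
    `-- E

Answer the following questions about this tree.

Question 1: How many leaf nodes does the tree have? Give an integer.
Answer: 5

Derivation:
Leaves (nodes with no children): D, E, F, G, J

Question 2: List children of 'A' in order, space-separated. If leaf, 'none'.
Node A's children (from adjacency): E

Answer: E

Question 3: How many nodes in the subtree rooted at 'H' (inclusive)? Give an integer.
Answer: 3

Derivation:
Subtree rooted at H contains: D, H, J
Count = 3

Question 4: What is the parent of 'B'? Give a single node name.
Answer: C

Derivation:
Scan adjacency: B appears as child of C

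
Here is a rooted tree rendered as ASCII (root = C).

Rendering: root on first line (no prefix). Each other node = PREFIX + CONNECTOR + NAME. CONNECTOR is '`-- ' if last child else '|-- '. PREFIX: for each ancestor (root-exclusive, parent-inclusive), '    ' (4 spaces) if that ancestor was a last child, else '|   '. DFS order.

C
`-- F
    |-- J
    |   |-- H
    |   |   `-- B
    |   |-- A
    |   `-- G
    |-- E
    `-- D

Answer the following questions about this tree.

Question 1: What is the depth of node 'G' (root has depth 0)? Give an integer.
Path from root to G: C -> F -> J -> G
Depth = number of edges = 3

Answer: 3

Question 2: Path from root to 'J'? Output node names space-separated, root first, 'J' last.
Walk down from root: C -> F -> J

Answer: C F J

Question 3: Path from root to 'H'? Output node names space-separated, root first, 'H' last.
Walk down from root: C -> F -> J -> H

Answer: C F J H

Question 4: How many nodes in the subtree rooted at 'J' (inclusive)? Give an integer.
Answer: 5

Derivation:
Subtree rooted at J contains: A, B, G, H, J
Count = 5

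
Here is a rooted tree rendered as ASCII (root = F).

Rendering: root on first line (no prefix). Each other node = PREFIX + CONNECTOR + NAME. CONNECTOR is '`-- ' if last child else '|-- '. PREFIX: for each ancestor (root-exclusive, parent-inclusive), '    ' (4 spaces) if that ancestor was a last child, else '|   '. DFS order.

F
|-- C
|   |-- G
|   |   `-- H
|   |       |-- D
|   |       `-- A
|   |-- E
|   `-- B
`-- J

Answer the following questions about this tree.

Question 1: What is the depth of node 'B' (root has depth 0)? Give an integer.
Path from root to B: F -> C -> B
Depth = number of edges = 2

Answer: 2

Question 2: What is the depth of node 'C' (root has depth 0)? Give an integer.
Path from root to C: F -> C
Depth = number of edges = 1

Answer: 1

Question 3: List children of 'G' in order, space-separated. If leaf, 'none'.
Answer: H

Derivation:
Node G's children (from adjacency): H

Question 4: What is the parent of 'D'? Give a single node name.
Answer: H

Derivation:
Scan adjacency: D appears as child of H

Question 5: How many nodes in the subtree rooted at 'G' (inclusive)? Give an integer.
Subtree rooted at G contains: A, D, G, H
Count = 4

Answer: 4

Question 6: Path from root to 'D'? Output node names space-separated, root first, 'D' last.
Answer: F C G H D

Derivation:
Walk down from root: F -> C -> G -> H -> D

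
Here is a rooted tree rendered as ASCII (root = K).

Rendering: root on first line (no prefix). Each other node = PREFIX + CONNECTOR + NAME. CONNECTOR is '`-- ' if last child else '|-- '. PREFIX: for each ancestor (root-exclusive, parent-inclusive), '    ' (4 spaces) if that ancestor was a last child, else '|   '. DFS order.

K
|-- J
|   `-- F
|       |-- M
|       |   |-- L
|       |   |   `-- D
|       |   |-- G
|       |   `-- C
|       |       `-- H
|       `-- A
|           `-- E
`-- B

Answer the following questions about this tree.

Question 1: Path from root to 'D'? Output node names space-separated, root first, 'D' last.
Walk down from root: K -> J -> F -> M -> L -> D

Answer: K J F M L D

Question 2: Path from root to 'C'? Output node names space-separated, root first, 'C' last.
Walk down from root: K -> J -> F -> M -> C

Answer: K J F M C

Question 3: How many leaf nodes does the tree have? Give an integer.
Answer: 5

Derivation:
Leaves (nodes with no children): B, D, E, G, H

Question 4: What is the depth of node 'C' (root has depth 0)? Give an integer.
Answer: 4

Derivation:
Path from root to C: K -> J -> F -> M -> C
Depth = number of edges = 4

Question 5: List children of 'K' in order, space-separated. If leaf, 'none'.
Answer: J B

Derivation:
Node K's children (from adjacency): J, B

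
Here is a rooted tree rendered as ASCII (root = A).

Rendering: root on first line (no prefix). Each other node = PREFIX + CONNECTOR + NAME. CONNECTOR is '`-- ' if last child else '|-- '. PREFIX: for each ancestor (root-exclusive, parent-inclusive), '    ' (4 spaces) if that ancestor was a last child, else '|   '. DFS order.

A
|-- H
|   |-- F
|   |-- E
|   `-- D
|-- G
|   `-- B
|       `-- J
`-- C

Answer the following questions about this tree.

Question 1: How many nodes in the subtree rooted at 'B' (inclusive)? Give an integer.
Subtree rooted at B contains: B, J
Count = 2

Answer: 2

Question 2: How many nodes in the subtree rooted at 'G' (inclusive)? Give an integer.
Subtree rooted at G contains: B, G, J
Count = 3

Answer: 3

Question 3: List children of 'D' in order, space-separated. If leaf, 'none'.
Answer: none

Derivation:
Node D's children (from adjacency): (leaf)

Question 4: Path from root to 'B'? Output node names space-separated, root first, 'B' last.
Answer: A G B

Derivation:
Walk down from root: A -> G -> B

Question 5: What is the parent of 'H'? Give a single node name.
Answer: A

Derivation:
Scan adjacency: H appears as child of A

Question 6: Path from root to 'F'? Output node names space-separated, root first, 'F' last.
Answer: A H F

Derivation:
Walk down from root: A -> H -> F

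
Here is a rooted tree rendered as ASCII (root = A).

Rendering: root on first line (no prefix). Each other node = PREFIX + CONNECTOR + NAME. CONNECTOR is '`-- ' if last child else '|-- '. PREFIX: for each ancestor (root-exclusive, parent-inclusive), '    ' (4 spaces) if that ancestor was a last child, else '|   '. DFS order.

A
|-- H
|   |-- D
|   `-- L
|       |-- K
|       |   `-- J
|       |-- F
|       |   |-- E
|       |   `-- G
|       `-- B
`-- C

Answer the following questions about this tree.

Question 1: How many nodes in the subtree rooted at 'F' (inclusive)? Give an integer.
Subtree rooted at F contains: E, F, G
Count = 3

Answer: 3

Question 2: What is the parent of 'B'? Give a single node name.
Answer: L

Derivation:
Scan adjacency: B appears as child of L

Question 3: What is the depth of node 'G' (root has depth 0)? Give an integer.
Answer: 4

Derivation:
Path from root to G: A -> H -> L -> F -> G
Depth = number of edges = 4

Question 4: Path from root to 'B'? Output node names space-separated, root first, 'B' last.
Answer: A H L B

Derivation:
Walk down from root: A -> H -> L -> B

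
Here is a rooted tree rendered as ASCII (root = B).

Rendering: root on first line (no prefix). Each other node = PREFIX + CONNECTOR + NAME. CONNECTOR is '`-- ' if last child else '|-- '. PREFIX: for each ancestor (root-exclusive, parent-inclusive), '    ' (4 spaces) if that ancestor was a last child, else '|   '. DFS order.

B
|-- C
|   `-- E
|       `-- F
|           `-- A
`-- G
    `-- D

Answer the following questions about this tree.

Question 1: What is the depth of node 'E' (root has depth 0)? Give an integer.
Answer: 2

Derivation:
Path from root to E: B -> C -> E
Depth = number of edges = 2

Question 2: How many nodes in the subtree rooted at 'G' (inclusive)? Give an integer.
Answer: 2

Derivation:
Subtree rooted at G contains: D, G
Count = 2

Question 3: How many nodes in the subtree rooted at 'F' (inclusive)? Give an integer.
Answer: 2

Derivation:
Subtree rooted at F contains: A, F
Count = 2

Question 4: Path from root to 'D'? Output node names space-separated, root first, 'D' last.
Answer: B G D

Derivation:
Walk down from root: B -> G -> D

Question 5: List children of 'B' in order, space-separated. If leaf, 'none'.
Node B's children (from adjacency): C, G

Answer: C G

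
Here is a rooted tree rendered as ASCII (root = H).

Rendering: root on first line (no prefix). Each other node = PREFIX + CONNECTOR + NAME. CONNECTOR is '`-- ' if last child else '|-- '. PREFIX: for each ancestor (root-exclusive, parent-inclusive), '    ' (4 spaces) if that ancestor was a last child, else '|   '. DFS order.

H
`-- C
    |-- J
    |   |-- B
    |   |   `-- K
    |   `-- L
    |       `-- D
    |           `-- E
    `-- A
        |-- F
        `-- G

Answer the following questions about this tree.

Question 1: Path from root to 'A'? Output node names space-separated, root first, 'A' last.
Walk down from root: H -> C -> A

Answer: H C A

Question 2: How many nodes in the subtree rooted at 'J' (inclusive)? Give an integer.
Subtree rooted at J contains: B, D, E, J, K, L
Count = 6

Answer: 6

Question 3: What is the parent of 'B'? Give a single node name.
Scan adjacency: B appears as child of J

Answer: J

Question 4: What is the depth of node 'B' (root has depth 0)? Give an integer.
Answer: 3

Derivation:
Path from root to B: H -> C -> J -> B
Depth = number of edges = 3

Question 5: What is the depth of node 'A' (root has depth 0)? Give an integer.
Path from root to A: H -> C -> A
Depth = number of edges = 2

Answer: 2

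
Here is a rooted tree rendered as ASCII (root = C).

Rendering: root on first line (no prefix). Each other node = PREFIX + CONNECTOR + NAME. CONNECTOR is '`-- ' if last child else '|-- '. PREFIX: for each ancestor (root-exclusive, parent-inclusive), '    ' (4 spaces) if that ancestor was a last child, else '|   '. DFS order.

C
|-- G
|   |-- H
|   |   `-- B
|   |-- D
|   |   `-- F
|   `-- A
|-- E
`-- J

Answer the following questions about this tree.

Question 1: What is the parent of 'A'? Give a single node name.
Answer: G

Derivation:
Scan adjacency: A appears as child of G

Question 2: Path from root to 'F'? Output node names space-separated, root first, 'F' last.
Answer: C G D F

Derivation:
Walk down from root: C -> G -> D -> F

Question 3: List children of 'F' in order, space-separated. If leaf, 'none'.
Node F's children (from adjacency): (leaf)

Answer: none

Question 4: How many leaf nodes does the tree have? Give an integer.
Answer: 5

Derivation:
Leaves (nodes with no children): A, B, E, F, J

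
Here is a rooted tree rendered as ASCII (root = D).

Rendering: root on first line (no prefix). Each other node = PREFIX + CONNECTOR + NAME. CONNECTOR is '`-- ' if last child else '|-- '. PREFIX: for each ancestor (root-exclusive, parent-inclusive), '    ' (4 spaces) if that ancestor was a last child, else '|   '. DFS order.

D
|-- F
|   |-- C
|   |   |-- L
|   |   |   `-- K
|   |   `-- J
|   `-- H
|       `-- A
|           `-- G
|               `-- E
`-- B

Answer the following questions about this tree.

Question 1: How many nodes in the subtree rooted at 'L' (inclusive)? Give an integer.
Subtree rooted at L contains: K, L
Count = 2

Answer: 2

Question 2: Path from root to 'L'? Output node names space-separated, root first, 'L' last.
Answer: D F C L

Derivation:
Walk down from root: D -> F -> C -> L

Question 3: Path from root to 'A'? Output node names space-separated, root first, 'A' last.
Answer: D F H A

Derivation:
Walk down from root: D -> F -> H -> A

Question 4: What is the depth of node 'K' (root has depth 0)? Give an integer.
Answer: 4

Derivation:
Path from root to K: D -> F -> C -> L -> K
Depth = number of edges = 4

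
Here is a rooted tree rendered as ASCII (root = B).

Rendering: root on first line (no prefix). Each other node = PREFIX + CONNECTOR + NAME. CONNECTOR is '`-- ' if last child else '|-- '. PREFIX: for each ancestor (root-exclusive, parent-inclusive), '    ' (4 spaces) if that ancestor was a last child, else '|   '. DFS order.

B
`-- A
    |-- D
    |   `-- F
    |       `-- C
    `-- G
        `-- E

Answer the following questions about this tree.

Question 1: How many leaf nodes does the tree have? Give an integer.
Leaves (nodes with no children): C, E

Answer: 2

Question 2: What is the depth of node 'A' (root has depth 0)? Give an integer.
Path from root to A: B -> A
Depth = number of edges = 1

Answer: 1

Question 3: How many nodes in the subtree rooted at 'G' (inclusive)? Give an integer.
Subtree rooted at G contains: E, G
Count = 2

Answer: 2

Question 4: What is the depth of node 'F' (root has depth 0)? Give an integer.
Answer: 3

Derivation:
Path from root to F: B -> A -> D -> F
Depth = number of edges = 3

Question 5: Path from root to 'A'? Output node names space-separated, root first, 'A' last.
Answer: B A

Derivation:
Walk down from root: B -> A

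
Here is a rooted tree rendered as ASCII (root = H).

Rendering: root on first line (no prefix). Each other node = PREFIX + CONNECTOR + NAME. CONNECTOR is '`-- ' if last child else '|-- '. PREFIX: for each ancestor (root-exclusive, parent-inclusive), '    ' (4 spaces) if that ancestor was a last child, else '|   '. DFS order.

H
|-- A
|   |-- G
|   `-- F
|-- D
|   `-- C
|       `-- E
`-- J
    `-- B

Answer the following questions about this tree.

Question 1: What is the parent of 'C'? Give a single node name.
Answer: D

Derivation:
Scan adjacency: C appears as child of D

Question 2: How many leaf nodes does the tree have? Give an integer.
Answer: 4

Derivation:
Leaves (nodes with no children): B, E, F, G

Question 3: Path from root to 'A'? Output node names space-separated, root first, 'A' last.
Walk down from root: H -> A

Answer: H A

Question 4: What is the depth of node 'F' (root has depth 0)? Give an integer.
Answer: 2

Derivation:
Path from root to F: H -> A -> F
Depth = number of edges = 2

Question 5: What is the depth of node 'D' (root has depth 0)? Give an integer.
Path from root to D: H -> D
Depth = number of edges = 1

Answer: 1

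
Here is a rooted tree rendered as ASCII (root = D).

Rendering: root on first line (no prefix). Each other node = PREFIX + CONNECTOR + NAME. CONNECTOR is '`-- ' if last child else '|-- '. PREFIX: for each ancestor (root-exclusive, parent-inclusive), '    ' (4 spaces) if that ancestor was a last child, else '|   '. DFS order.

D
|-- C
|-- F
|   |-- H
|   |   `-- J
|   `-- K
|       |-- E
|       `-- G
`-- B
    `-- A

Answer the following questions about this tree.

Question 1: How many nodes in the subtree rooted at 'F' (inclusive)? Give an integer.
Answer: 6

Derivation:
Subtree rooted at F contains: E, F, G, H, J, K
Count = 6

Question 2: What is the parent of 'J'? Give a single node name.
Answer: H

Derivation:
Scan adjacency: J appears as child of H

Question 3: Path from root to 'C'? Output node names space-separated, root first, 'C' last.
Walk down from root: D -> C

Answer: D C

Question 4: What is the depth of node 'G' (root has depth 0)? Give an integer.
Answer: 3

Derivation:
Path from root to G: D -> F -> K -> G
Depth = number of edges = 3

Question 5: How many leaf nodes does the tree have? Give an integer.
Answer: 5

Derivation:
Leaves (nodes with no children): A, C, E, G, J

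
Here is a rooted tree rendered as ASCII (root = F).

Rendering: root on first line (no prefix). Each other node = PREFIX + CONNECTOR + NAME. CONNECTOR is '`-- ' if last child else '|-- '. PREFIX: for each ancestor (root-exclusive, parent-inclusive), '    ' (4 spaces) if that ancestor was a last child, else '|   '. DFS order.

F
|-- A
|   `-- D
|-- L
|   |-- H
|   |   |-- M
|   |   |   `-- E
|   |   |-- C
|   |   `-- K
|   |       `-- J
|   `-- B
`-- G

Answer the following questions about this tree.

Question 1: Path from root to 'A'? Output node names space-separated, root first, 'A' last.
Walk down from root: F -> A

Answer: F A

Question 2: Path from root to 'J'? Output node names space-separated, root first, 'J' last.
Walk down from root: F -> L -> H -> K -> J

Answer: F L H K J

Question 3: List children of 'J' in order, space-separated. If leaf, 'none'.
Node J's children (from adjacency): (leaf)

Answer: none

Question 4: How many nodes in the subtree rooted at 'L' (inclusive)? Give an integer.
Answer: 8

Derivation:
Subtree rooted at L contains: B, C, E, H, J, K, L, M
Count = 8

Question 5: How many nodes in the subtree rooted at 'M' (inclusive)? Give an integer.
Answer: 2

Derivation:
Subtree rooted at M contains: E, M
Count = 2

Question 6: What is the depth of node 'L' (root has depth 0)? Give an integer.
Path from root to L: F -> L
Depth = number of edges = 1

Answer: 1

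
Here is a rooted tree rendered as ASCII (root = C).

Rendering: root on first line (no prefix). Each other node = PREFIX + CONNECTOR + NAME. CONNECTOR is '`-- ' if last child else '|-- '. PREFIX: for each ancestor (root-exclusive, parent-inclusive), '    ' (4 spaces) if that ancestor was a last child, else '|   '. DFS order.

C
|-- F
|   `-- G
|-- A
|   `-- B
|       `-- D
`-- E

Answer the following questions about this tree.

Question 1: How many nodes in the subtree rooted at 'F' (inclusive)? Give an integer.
Subtree rooted at F contains: F, G
Count = 2

Answer: 2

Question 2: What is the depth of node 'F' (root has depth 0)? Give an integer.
Path from root to F: C -> F
Depth = number of edges = 1

Answer: 1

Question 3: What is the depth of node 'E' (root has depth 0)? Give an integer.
Answer: 1

Derivation:
Path from root to E: C -> E
Depth = number of edges = 1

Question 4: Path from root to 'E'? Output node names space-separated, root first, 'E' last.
Answer: C E

Derivation:
Walk down from root: C -> E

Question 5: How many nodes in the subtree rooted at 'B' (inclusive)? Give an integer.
Answer: 2

Derivation:
Subtree rooted at B contains: B, D
Count = 2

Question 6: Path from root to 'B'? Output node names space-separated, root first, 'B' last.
Walk down from root: C -> A -> B

Answer: C A B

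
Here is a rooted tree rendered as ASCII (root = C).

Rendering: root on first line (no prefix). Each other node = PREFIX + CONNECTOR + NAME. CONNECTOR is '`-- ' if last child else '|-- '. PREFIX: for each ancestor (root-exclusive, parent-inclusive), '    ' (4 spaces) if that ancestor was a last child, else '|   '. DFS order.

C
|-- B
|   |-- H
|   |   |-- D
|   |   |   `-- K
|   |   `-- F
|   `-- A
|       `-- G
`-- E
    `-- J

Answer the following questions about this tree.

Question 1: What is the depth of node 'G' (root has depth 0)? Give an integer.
Answer: 3

Derivation:
Path from root to G: C -> B -> A -> G
Depth = number of edges = 3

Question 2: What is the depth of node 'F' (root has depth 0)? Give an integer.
Path from root to F: C -> B -> H -> F
Depth = number of edges = 3

Answer: 3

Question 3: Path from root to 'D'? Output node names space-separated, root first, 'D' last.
Answer: C B H D

Derivation:
Walk down from root: C -> B -> H -> D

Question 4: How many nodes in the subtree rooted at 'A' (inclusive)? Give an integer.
Answer: 2

Derivation:
Subtree rooted at A contains: A, G
Count = 2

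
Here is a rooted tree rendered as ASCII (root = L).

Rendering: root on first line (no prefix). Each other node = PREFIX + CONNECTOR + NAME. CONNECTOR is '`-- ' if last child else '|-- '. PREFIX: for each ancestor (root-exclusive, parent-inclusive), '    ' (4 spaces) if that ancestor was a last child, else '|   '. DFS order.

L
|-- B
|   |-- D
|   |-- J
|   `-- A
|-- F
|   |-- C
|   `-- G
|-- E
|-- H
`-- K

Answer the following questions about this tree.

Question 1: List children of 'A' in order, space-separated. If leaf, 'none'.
Answer: none

Derivation:
Node A's children (from adjacency): (leaf)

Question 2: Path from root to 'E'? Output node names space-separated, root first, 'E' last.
Answer: L E

Derivation:
Walk down from root: L -> E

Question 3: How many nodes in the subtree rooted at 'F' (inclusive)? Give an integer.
Subtree rooted at F contains: C, F, G
Count = 3

Answer: 3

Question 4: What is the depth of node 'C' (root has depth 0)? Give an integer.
Answer: 2

Derivation:
Path from root to C: L -> F -> C
Depth = number of edges = 2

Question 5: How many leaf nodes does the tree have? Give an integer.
Leaves (nodes with no children): A, C, D, E, G, H, J, K

Answer: 8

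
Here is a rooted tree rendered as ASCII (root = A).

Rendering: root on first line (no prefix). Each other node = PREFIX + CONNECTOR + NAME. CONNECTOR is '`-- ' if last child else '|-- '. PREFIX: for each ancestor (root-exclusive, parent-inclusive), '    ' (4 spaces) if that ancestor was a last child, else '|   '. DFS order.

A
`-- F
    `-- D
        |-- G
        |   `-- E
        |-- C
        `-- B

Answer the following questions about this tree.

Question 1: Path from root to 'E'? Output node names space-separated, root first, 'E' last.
Walk down from root: A -> F -> D -> G -> E

Answer: A F D G E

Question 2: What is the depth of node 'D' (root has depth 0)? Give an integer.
Path from root to D: A -> F -> D
Depth = number of edges = 2

Answer: 2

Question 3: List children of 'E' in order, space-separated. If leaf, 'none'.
Node E's children (from adjacency): (leaf)

Answer: none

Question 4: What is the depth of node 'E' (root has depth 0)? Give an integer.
Answer: 4

Derivation:
Path from root to E: A -> F -> D -> G -> E
Depth = number of edges = 4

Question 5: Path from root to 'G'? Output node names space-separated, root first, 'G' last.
Walk down from root: A -> F -> D -> G

Answer: A F D G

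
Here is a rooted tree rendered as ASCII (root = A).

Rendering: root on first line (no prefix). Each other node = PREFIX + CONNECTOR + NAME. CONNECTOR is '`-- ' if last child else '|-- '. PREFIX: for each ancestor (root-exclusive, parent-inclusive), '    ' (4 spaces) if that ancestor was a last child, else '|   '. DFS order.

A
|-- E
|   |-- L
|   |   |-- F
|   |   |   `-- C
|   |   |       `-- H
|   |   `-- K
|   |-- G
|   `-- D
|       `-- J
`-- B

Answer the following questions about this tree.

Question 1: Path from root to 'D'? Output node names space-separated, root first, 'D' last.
Walk down from root: A -> E -> D

Answer: A E D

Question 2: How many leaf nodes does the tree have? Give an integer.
Answer: 5

Derivation:
Leaves (nodes with no children): B, G, H, J, K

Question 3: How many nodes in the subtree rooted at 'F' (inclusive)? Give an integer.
Subtree rooted at F contains: C, F, H
Count = 3

Answer: 3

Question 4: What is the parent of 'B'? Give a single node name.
Scan adjacency: B appears as child of A

Answer: A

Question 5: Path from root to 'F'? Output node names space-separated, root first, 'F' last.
Answer: A E L F

Derivation:
Walk down from root: A -> E -> L -> F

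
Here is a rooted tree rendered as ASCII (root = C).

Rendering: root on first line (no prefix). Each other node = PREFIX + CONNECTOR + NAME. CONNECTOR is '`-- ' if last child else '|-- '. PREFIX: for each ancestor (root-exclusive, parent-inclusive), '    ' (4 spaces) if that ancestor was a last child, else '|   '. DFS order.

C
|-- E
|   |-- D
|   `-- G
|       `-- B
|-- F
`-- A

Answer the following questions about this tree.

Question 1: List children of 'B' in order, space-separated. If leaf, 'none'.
Node B's children (from adjacency): (leaf)

Answer: none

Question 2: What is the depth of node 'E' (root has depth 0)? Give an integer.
Path from root to E: C -> E
Depth = number of edges = 1

Answer: 1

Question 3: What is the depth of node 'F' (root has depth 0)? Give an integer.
Path from root to F: C -> F
Depth = number of edges = 1

Answer: 1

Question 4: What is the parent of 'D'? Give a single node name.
Scan adjacency: D appears as child of E

Answer: E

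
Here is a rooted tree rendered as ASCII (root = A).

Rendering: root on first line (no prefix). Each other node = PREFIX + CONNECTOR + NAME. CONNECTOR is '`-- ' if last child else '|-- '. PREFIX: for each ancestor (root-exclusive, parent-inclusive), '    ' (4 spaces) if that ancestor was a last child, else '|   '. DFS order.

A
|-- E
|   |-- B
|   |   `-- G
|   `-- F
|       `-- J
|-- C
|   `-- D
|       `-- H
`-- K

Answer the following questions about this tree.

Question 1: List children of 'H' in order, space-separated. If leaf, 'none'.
Answer: none

Derivation:
Node H's children (from adjacency): (leaf)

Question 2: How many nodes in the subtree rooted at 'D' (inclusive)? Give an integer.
Answer: 2

Derivation:
Subtree rooted at D contains: D, H
Count = 2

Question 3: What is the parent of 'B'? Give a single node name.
Answer: E

Derivation:
Scan adjacency: B appears as child of E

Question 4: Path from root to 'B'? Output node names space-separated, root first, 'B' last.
Answer: A E B

Derivation:
Walk down from root: A -> E -> B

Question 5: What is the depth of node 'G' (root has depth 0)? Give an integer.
Answer: 3

Derivation:
Path from root to G: A -> E -> B -> G
Depth = number of edges = 3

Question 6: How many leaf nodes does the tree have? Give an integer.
Answer: 4

Derivation:
Leaves (nodes with no children): G, H, J, K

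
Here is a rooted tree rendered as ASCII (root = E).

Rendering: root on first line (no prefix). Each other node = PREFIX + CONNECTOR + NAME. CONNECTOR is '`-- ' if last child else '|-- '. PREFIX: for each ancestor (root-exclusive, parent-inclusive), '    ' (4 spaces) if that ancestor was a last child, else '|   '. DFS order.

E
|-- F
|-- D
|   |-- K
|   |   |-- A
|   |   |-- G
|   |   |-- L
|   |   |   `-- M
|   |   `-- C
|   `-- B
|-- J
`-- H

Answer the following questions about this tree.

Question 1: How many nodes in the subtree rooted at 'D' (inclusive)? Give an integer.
Subtree rooted at D contains: A, B, C, D, G, K, L, M
Count = 8

Answer: 8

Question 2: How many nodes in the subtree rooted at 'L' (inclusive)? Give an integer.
Subtree rooted at L contains: L, M
Count = 2

Answer: 2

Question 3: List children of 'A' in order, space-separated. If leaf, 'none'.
Answer: none

Derivation:
Node A's children (from adjacency): (leaf)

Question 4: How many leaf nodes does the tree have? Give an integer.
Leaves (nodes with no children): A, B, C, F, G, H, J, M

Answer: 8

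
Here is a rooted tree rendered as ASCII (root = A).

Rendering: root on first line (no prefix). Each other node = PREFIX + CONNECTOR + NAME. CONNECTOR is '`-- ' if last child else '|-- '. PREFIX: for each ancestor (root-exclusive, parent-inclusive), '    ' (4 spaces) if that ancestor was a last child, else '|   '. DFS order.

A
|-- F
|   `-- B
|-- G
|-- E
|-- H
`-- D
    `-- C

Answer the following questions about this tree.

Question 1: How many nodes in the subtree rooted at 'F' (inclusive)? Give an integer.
Subtree rooted at F contains: B, F
Count = 2

Answer: 2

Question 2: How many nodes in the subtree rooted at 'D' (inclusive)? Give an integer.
Answer: 2

Derivation:
Subtree rooted at D contains: C, D
Count = 2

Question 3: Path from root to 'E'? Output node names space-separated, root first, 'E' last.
Answer: A E

Derivation:
Walk down from root: A -> E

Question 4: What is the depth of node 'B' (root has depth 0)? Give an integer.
Answer: 2

Derivation:
Path from root to B: A -> F -> B
Depth = number of edges = 2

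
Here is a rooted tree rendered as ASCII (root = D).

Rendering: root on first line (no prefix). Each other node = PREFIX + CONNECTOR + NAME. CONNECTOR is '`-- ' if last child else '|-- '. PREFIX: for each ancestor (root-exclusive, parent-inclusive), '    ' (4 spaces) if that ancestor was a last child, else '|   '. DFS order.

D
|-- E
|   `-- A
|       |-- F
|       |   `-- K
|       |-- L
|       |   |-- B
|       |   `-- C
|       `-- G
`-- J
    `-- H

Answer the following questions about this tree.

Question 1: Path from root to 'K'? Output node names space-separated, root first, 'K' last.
Walk down from root: D -> E -> A -> F -> K

Answer: D E A F K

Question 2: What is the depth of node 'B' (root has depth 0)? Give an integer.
Path from root to B: D -> E -> A -> L -> B
Depth = number of edges = 4

Answer: 4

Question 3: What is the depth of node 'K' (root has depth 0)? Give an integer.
Path from root to K: D -> E -> A -> F -> K
Depth = number of edges = 4

Answer: 4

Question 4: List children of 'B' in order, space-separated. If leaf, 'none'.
Answer: none

Derivation:
Node B's children (from adjacency): (leaf)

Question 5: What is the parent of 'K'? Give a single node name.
Scan adjacency: K appears as child of F

Answer: F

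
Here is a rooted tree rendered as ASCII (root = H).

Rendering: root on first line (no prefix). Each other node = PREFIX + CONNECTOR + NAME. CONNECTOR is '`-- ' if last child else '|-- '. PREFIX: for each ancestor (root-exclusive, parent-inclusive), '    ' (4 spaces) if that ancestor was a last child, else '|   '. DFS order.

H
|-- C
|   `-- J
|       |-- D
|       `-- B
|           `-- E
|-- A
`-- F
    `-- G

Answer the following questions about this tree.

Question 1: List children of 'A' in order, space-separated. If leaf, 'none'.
Answer: none

Derivation:
Node A's children (from adjacency): (leaf)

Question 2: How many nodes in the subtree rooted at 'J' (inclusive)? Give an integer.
Answer: 4

Derivation:
Subtree rooted at J contains: B, D, E, J
Count = 4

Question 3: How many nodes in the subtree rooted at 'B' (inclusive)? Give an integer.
Subtree rooted at B contains: B, E
Count = 2

Answer: 2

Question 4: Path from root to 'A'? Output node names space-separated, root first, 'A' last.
Walk down from root: H -> A

Answer: H A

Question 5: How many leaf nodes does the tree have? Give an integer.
Answer: 4

Derivation:
Leaves (nodes with no children): A, D, E, G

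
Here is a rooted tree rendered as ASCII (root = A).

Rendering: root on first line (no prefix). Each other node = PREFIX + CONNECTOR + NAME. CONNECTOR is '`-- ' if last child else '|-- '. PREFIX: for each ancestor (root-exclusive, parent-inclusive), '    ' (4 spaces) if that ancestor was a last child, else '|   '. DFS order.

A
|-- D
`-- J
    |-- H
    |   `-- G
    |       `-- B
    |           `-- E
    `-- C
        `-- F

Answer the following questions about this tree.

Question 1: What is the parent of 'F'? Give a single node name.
Answer: C

Derivation:
Scan adjacency: F appears as child of C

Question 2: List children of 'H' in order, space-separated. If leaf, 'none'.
Node H's children (from adjacency): G

Answer: G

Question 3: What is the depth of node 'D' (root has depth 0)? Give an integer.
Answer: 1

Derivation:
Path from root to D: A -> D
Depth = number of edges = 1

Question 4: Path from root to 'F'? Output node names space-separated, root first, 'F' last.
Answer: A J C F

Derivation:
Walk down from root: A -> J -> C -> F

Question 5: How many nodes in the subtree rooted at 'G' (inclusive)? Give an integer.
Subtree rooted at G contains: B, E, G
Count = 3

Answer: 3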